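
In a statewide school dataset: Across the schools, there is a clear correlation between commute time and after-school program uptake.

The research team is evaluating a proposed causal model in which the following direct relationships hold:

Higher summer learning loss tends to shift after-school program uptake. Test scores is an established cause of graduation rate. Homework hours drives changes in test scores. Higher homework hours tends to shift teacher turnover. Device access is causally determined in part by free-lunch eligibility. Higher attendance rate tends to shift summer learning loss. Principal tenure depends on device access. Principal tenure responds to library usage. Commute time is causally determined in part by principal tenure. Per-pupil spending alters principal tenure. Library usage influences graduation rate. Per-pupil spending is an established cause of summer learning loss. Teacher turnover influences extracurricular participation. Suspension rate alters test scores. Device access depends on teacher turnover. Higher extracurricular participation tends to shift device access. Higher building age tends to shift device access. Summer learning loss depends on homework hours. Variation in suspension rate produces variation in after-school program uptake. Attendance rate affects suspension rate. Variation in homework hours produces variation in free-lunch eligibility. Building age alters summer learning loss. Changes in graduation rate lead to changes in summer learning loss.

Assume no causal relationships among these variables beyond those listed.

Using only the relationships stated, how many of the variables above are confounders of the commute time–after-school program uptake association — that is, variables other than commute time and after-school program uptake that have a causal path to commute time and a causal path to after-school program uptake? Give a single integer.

4

The common causes are: building age (to commute time via building age → device access → principal tenure → commute time; to after-school program uptake via building age → summer learning loss → after-school program uptake); homework hours (to commute time via homework hours → teacher turnover → device access → principal tenure → commute time; to after-school program uptake via homework hours → summer learning loss → after-school program uptake); library usage (to commute time via library usage → principal tenure → commute time; to after-school program uptake via library usage → graduation rate → summer learning loss → after-school program uptake); per-pupil spending (to commute time via per-pupil spending → principal tenure → commute time; to after-school program uptake via per-pupil spending → summer learning loss → after-school program uptake).
Every other variable lacks a causal path to at least one of commute time and after-school program uptake.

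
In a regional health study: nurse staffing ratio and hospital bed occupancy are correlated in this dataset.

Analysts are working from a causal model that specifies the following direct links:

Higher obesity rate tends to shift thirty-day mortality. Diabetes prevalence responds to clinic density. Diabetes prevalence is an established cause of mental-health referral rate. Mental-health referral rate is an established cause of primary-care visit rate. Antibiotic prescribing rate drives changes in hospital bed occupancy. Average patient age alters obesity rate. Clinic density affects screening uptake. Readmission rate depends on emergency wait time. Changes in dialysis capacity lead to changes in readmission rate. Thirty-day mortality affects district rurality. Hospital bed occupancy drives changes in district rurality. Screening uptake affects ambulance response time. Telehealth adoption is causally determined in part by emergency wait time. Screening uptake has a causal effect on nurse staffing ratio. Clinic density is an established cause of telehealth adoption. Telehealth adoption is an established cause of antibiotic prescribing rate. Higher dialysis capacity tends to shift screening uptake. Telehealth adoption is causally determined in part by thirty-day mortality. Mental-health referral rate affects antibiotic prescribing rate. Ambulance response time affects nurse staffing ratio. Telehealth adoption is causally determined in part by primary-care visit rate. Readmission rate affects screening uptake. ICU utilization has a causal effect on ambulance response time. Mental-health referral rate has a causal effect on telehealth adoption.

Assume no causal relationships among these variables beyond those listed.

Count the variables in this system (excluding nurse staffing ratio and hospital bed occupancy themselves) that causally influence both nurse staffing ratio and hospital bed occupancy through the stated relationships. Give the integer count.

2

The common causes are: clinic density (to nurse staffing ratio via clinic density → screening uptake → nurse staffing ratio; to hospital bed occupancy via clinic density → telehealth adoption → antibiotic prescribing rate → hospital bed occupancy); emergency wait time (to nurse staffing ratio via emergency wait time → readmission rate → screening uptake → nurse staffing ratio; to hospital bed occupancy via emergency wait time → telehealth adoption → antibiotic prescribing rate → hospital bed occupancy).
Every other variable lacks a causal path to at least one of nurse staffing ratio and hospital bed occupancy.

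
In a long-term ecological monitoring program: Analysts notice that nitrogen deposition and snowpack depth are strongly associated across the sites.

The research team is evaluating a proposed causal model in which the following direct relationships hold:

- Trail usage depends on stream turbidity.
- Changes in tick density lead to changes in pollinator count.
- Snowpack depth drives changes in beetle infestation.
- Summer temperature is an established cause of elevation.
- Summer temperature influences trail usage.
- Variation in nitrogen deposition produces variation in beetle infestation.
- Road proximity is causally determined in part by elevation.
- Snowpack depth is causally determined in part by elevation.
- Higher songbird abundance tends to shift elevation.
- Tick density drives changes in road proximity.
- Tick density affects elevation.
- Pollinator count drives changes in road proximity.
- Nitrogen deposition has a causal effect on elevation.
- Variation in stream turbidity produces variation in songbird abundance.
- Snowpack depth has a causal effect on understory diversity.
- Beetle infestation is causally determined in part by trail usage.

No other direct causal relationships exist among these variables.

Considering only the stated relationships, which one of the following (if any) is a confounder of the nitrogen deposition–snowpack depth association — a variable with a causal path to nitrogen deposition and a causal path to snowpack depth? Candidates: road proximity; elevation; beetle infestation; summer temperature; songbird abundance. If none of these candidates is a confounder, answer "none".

none

None of the listed candidates has causal paths to both nitrogen deposition and snowpack depth in the stated relationships, so none is a common cause.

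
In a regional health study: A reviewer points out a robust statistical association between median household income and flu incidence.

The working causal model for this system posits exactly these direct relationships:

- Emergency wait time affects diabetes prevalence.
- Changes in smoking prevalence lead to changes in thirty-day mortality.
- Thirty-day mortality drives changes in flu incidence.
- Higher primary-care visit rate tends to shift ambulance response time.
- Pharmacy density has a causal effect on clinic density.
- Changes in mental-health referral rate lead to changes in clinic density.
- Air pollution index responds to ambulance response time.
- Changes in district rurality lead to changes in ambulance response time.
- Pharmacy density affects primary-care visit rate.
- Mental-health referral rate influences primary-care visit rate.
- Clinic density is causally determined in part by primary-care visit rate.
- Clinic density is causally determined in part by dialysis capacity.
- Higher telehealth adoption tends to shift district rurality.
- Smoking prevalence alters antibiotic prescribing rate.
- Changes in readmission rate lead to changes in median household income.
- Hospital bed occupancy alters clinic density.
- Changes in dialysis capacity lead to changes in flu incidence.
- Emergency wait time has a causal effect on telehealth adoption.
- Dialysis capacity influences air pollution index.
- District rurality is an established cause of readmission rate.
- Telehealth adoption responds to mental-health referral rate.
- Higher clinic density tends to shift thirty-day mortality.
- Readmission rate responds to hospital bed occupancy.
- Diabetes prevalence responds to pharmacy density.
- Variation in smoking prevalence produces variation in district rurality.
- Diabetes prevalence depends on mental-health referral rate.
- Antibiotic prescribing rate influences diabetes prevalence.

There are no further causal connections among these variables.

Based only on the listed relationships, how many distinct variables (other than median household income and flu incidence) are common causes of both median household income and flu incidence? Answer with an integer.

The common causes are: hospital bed occupancy (to median household income via hospital bed occupancy → readmission rate → median household income; to flu incidence via hospital bed occupancy → clinic density → thirty-day mortality → flu incidence); mental-health referral rate (to median household income via mental-health referral rate → telehealth adoption → district rurality → readmission rate → median household income; to flu incidence via mental-health referral rate → clinic density → thirty-day mortality → flu incidence); smoking prevalence (to median household income via smoking prevalence → district rurality → readmission rate → median household income; to flu incidence via smoking prevalence → thirty-day mortality → flu incidence).
Every other variable lacks a causal path to at least one of median household income and flu incidence.

3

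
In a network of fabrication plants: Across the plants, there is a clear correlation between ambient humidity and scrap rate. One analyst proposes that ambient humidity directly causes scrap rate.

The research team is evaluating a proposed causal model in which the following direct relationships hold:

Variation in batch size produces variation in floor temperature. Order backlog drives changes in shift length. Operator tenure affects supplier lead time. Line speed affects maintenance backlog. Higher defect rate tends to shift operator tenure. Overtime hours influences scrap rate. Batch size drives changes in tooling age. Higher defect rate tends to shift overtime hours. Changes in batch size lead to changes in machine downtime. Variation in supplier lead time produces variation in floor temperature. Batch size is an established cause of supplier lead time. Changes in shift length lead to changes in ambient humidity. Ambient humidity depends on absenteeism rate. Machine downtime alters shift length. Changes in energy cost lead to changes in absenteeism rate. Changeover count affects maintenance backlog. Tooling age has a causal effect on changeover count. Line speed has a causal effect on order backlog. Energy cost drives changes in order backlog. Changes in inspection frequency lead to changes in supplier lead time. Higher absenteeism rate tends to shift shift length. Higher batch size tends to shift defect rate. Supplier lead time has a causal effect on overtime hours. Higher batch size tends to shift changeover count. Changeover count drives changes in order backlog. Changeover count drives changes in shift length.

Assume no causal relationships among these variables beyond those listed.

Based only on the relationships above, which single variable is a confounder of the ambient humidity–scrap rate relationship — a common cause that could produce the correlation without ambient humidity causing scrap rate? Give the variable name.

Batch size has a causal path to ambient humidity (batch size → machine downtime → shift length → ambient humidity) and a separate causal path to scrap rate (batch size → defect rate → overtime hours → scrap rate), so it is a common cause of both.
No stated relationship gives ambient humidity a causal route to scrap rate, so the correlation is explained by the shared upstream cause rather than a direct effect.

batch size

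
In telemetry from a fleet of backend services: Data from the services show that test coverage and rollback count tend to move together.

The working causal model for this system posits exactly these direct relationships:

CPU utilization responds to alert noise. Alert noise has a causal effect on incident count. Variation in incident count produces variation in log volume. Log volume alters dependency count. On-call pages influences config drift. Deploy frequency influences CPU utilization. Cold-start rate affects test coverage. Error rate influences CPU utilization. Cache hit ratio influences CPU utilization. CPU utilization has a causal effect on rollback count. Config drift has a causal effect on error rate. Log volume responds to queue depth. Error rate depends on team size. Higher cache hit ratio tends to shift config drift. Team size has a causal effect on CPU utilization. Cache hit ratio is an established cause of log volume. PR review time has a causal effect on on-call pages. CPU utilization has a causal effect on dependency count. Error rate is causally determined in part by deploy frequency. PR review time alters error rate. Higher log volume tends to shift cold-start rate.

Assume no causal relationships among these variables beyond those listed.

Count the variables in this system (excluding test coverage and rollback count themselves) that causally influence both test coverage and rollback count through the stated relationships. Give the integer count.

The common causes are: alert noise (to test coverage via alert noise → incident count → log volume → cold-start rate → test coverage; to rollback count via alert noise → CPU utilization → rollback count); cache hit ratio (to test coverage via cache hit ratio → log volume → cold-start rate → test coverage; to rollback count via cache hit ratio → CPU utilization → rollback count).
Every other variable lacks a causal path to at least one of test coverage and rollback count.

2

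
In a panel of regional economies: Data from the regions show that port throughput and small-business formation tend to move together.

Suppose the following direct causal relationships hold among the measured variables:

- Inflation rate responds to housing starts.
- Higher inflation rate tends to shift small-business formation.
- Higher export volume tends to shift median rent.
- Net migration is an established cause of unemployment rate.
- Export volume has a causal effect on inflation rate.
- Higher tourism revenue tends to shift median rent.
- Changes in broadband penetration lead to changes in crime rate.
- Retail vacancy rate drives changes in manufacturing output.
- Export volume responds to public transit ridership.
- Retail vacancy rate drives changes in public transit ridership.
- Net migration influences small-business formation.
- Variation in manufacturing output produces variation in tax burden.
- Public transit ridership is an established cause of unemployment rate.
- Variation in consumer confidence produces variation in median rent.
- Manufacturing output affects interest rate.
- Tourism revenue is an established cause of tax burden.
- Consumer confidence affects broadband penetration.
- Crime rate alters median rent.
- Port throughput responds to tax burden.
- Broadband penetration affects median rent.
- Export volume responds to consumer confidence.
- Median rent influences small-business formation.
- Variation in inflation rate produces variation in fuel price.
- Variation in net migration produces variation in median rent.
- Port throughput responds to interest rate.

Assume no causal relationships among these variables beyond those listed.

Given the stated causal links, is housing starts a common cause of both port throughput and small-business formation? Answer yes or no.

no

Housing starts has no stated causal path to port throughput. A confounder must cause both variables, so housing starts does not qualify.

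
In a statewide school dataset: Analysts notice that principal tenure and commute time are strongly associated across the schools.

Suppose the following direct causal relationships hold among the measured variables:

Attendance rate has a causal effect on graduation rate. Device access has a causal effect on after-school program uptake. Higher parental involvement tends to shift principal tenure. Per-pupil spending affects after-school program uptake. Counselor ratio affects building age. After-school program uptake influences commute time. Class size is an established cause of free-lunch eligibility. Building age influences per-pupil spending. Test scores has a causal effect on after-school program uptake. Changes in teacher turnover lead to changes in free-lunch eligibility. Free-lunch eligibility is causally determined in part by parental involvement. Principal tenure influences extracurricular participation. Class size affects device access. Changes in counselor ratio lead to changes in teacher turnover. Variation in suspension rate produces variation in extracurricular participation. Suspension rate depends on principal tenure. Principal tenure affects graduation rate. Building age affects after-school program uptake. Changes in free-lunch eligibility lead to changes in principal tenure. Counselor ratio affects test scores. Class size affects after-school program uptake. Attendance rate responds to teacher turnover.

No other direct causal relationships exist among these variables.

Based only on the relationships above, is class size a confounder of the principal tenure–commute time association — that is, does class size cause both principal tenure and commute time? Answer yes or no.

yes

Class size has a causal path to principal tenure (class size → free-lunch eligibility → principal tenure) and to commute time (class size → after-school program uptake → commute time), so it is a common cause of both — a confounder.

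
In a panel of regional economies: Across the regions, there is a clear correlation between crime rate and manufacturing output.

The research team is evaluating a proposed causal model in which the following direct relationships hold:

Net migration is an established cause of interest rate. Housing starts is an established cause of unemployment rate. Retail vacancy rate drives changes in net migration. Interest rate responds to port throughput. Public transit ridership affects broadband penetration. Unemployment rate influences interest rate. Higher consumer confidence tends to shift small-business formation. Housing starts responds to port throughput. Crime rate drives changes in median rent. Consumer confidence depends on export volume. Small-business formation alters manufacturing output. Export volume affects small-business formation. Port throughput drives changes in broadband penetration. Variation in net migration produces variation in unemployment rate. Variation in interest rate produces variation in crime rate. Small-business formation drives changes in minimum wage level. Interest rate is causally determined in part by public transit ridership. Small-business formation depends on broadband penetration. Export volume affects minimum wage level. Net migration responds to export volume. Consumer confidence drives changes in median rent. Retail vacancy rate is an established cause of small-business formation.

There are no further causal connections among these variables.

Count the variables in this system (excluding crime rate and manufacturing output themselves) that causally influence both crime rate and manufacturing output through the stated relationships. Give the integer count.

4

The common causes are: export volume (to crime rate via export volume → net migration → interest rate → crime rate; to manufacturing output via export volume → small-business formation → manufacturing output); port throughput (to crime rate via port throughput → interest rate → crime rate; to manufacturing output via port throughput → broadband penetration → small-business formation → manufacturing output); public transit ridership (to crime rate via public transit ridership → interest rate → crime rate; to manufacturing output via public transit ridership → broadband penetration → small-business formation → manufacturing output); retail vacancy rate (to crime rate via retail vacancy rate → net migration → interest rate → crime rate; to manufacturing output via retail vacancy rate → small-business formation → manufacturing output).
Every other variable lacks a causal path to at least one of crime rate and manufacturing output.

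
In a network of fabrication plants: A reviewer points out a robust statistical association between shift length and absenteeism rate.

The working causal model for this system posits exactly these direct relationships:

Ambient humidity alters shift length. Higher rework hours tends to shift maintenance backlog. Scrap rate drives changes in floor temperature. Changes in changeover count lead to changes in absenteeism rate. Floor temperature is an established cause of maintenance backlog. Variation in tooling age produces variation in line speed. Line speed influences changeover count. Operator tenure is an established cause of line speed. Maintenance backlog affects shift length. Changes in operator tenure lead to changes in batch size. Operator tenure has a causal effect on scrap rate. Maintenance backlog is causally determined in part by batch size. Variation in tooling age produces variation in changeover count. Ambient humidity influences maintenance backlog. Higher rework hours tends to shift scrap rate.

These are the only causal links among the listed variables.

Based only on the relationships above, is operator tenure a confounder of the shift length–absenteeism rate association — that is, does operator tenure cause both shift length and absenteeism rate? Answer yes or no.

Operator tenure has a causal path to shift length (operator tenure → batch size → maintenance backlog → shift length) and to absenteeism rate (operator tenure → line speed → changeover count → absenteeism rate), so it is a common cause of both — a confounder.

yes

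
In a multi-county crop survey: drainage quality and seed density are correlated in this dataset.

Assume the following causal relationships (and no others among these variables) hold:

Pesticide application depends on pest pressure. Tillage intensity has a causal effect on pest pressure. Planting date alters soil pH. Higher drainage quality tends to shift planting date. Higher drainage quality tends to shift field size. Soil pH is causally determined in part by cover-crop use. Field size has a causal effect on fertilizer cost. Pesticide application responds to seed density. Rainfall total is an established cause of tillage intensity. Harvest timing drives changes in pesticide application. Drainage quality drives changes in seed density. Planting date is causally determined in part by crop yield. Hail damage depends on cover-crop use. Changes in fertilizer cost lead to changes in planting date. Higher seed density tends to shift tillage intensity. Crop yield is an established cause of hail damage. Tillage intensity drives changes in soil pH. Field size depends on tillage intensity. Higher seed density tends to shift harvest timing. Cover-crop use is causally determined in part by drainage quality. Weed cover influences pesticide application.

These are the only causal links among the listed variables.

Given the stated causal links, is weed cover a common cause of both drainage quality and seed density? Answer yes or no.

no

Weed cover has no stated causal path to either drainage quality or seed density. A confounder must cause both variables, so weed cover does not qualify.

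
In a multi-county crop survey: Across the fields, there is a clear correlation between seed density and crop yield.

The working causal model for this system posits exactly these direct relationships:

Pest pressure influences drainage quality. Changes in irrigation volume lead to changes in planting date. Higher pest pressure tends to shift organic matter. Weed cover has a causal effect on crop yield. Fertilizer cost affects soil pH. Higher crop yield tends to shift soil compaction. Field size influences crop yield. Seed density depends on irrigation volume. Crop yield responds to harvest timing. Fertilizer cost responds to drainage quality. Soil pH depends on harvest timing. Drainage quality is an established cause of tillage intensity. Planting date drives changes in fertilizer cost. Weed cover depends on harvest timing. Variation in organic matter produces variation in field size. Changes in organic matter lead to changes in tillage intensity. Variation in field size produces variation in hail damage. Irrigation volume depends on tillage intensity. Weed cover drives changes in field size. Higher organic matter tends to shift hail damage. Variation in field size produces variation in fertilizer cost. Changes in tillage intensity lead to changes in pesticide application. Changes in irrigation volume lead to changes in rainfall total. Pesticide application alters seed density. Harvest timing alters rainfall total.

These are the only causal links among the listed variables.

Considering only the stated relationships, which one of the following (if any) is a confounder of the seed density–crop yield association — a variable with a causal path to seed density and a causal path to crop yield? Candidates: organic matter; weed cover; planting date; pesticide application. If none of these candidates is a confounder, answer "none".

Organic matter causes seed density (organic matter → tillage intensity → irrigation volume → seed density) and also causes crop yield (organic matter → field size → crop yield); it is a common cause of both.
Each of the other candidates lacks a causal path to at least one of seed density and crop yield, so they do not confound the relationship.

organic matter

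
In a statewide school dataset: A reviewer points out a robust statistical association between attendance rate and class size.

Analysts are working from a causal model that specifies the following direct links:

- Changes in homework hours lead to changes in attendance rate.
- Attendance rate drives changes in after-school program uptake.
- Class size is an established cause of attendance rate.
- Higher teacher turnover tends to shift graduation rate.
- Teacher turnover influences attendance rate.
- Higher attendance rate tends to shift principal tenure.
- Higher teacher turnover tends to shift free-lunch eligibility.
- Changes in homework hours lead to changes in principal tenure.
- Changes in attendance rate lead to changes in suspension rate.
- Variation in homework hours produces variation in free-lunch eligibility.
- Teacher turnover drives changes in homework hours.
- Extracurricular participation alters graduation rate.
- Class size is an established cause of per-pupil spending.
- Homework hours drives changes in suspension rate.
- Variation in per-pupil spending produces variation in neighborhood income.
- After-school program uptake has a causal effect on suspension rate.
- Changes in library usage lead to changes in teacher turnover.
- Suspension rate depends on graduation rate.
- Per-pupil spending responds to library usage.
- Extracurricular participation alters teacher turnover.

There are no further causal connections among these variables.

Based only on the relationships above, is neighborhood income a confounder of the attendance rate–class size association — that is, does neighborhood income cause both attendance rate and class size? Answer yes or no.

no

Neighborhood income has no stated causal path to either attendance rate or class size. A confounder must cause both variables, so neighborhood income does not qualify.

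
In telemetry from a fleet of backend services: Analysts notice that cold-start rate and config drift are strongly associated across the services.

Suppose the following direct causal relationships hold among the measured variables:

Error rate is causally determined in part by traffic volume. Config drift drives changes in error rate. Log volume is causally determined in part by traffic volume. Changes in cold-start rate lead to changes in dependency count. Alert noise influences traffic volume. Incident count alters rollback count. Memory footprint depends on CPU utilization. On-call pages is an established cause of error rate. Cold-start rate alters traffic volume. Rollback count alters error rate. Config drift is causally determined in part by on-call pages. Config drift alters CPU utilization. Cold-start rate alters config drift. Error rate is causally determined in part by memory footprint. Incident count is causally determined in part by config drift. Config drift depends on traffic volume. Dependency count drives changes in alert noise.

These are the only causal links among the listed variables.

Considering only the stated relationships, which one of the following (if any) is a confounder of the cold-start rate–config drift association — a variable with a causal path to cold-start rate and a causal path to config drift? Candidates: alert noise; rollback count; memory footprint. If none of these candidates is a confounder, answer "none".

None of the listed candidates has causal paths to both cold-start rate and config drift in the stated relationships, so none is a common cause.

none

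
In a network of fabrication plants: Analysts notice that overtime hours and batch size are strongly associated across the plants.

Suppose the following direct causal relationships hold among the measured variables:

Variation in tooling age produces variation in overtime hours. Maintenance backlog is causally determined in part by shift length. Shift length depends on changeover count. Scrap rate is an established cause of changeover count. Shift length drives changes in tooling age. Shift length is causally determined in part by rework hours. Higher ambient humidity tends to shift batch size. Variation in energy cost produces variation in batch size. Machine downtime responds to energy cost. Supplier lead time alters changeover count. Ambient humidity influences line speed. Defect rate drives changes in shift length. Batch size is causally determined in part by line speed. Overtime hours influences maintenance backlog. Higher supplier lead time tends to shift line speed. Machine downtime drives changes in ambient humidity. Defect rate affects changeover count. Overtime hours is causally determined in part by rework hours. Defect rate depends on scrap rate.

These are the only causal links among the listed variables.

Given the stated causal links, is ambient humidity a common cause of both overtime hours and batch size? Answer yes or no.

no

Ambient humidity has no stated causal path to overtime hours. A confounder must cause both variables, so ambient humidity does not qualify.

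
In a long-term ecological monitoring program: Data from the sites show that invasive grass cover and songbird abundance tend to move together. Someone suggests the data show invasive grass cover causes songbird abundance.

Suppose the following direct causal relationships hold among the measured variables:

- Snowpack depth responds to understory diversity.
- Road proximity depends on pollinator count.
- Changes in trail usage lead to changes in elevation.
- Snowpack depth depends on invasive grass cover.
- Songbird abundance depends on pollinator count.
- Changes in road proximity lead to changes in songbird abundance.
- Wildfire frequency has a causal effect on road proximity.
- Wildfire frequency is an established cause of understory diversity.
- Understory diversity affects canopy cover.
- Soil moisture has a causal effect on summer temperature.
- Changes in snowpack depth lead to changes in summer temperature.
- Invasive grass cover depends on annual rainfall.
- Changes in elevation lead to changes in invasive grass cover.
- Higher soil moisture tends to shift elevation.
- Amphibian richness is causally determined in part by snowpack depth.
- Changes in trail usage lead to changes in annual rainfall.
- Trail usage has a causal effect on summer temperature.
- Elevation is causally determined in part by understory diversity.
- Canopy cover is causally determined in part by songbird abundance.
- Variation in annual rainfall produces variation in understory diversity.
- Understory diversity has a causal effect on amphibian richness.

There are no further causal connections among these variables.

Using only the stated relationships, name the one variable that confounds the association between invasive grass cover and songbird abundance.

wildfire frequency

Wildfire frequency has a causal path to invasive grass cover (wildfire frequency → understory diversity → elevation → invasive grass cover) and a separate causal path to songbird abundance (wildfire frequency → road proximity → songbird abundance), so it is a common cause of both.
No stated relationship gives invasive grass cover a causal route to songbird abundance, so the correlation is explained by the shared upstream cause rather than a direct effect.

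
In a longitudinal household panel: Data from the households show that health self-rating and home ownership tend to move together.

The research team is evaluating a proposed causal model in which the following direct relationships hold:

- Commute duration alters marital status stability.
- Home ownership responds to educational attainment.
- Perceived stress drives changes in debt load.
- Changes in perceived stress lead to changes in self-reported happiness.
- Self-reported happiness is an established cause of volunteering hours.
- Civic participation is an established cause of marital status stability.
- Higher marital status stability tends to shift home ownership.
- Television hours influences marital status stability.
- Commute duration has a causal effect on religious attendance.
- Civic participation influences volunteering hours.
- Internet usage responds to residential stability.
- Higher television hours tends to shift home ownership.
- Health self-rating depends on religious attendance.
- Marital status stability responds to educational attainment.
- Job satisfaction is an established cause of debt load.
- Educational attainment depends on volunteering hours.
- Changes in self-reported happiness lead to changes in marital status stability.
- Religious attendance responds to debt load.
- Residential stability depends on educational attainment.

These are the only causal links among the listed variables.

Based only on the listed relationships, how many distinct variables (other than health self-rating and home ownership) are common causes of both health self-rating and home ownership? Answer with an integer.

2

The common causes are: commute duration (to health self-rating via commute duration → religious attendance → health self-rating; to home ownership via commute duration → marital status stability → home ownership); perceived stress (to health self-rating via perceived stress → debt load → religious attendance → health self-rating; to home ownership via perceived stress → self-reported happiness → marital status stability → home ownership).
Every other variable lacks a causal path to at least one of health self-rating and home ownership.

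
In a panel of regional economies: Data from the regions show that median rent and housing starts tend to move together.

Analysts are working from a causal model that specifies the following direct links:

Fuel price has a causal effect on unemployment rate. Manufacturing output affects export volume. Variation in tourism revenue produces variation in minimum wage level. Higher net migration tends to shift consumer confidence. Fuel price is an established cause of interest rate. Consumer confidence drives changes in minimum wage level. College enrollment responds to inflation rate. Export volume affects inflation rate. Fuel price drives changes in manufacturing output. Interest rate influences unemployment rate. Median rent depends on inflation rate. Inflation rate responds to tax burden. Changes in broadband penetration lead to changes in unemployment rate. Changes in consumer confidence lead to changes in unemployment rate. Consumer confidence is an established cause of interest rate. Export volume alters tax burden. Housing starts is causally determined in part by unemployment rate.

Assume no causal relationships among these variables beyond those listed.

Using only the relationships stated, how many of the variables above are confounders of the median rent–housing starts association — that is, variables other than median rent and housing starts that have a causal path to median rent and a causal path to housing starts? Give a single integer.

1

The common causes are: fuel price (to median rent via fuel price → manufacturing output → export volume → inflation rate → median rent; to housing starts via fuel price → unemployment rate → housing starts).
Every other variable lacks a causal path to at least one of median rent and housing starts.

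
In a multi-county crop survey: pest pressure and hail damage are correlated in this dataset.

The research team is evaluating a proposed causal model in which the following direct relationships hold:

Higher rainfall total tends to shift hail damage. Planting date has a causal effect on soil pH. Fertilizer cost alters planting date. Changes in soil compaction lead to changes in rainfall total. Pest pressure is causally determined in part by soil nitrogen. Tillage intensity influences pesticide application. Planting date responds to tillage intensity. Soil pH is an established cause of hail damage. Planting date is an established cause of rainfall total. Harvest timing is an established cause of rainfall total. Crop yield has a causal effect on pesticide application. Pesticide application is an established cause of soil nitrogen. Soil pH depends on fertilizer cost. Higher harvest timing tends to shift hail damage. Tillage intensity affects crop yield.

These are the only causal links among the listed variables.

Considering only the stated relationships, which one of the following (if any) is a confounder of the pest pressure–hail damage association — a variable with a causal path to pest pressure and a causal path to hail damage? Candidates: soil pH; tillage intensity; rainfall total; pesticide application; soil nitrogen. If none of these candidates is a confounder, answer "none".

tillage intensity

Tillage intensity causes pest pressure (tillage intensity → pesticide application → soil nitrogen → pest pressure) and also causes hail damage (tillage intensity → planting date → rainfall total → hail damage); it is a common cause of both.
Each of the other candidates lacks a causal path to at least one of pest pressure and hail damage, so they do not confound the relationship.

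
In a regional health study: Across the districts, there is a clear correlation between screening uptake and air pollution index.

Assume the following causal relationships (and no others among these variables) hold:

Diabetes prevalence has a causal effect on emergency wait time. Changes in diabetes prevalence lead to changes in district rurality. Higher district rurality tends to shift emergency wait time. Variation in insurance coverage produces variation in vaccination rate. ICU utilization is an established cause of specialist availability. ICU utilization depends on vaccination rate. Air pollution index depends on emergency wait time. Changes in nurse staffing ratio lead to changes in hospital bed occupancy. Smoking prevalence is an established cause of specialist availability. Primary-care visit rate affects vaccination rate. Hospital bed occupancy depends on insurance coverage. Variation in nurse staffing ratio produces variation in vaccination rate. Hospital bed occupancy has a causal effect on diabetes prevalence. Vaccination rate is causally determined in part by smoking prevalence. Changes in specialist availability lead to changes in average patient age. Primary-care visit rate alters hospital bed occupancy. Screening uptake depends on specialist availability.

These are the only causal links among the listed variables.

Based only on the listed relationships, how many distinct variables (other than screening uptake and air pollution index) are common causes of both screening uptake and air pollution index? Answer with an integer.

3

The common causes are: insurance coverage (to screening uptake via insurance coverage → vaccination rate → ICU utilization → specialist availability → screening uptake; to air pollution index via insurance coverage → hospital bed occupancy → diabetes prevalence → emergency wait time → air pollution index); nurse staffing ratio (to screening uptake via nurse staffing ratio → vaccination rate → ICU utilization → specialist availability → screening uptake; to air pollution index via nurse staffing ratio → hospital bed occupancy → diabetes prevalence → emergency wait time → air pollution index); primary-care visit rate (to screening uptake via primary-care visit rate → vaccination rate → ICU utilization → specialist availability → screening uptake; to air pollution index via primary-care visit rate → hospital bed occupancy → diabetes prevalence → emergency wait time → air pollution index).
Every other variable lacks a causal path to at least one of screening uptake and air pollution index.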